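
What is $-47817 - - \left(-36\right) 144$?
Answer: $-53001$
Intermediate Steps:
$-47817 - - \left(-36\right) 144 = -47817 - \left(-1\right) \left(-5184\right) = -47817 - 5184 = -53001$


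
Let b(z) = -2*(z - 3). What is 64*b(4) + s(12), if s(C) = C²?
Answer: 16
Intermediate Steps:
b(z) = 6 - 2*z (b(z) = -2*(-3 + z) = 6 - 2*z)
64*b(4) + s(12) = 64*(6 - 2*4) + 12² = 64*(6 - 8) + 144 = 64*(-2) + 144 = -128 + 144 = 16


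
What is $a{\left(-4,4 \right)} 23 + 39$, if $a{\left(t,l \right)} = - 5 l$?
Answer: $-421$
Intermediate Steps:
$a{\left(-4,4 \right)} 23 + 39 = \left(-5\right) 4 \cdot 23 + 39 = \left(-20\right) 23 + 39 = -460 + 39 = -421$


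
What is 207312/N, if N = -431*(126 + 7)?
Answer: -29616/8189 ≈ -3.6166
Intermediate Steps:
N = -57323 (N = -431*133 = -57323)
207312/N = 207312/(-57323) = 207312*(-1/57323) = -29616/8189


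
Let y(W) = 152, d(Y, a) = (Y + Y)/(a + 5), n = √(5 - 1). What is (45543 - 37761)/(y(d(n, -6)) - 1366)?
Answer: -3891/607 ≈ -6.4102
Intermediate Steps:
n = 2 (n = √4 = 2)
d(Y, a) = 2*Y/(5 + a) (d(Y, a) = (2*Y)/(5 + a) = 2*Y/(5 + a))
(45543 - 37761)/(y(d(n, -6)) - 1366) = (45543 - 37761)/(152 - 1366) = 7782/(-1214) = 7782*(-1/1214) = -3891/607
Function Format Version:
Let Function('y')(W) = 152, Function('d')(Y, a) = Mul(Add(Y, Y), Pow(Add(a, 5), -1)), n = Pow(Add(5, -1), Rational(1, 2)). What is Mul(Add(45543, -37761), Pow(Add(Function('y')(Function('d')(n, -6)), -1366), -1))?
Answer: Rational(-3891, 607) ≈ -6.4102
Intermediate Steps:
n = 2 (n = Pow(4, Rational(1, 2)) = 2)
Function('d')(Y, a) = Mul(2, Y, Pow(Add(5, a), -1)) (Function('d')(Y, a) = Mul(Mul(2, Y), Pow(Add(5, a), -1)) = Mul(2, Y, Pow(Add(5, a), -1)))
Mul(Add(45543, -37761), Pow(Add(Function('y')(Function('d')(n, -6)), -1366), -1)) = Mul(Add(45543, -37761), Pow(Add(152, -1366), -1)) = Mul(7782, Pow(-1214, -1)) = Mul(7782, Rational(-1, 1214)) = Rational(-3891, 607)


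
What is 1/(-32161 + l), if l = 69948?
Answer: 1/37787 ≈ 2.6464e-5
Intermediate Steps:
1/(-32161 + l) = 1/(-32161 + 69948) = 1/37787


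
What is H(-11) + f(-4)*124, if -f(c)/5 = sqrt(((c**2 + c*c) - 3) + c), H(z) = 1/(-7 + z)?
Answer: -55801/18 ≈ -3100.1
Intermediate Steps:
f(c) = -5*sqrt(-3 + c + 2*c**2) (f(c) = -5*sqrt(((c**2 + c*c) - 3) + c) = -5*sqrt(((c**2 + c**2) - 3) + c) = -5*sqrt((2*c**2 - 3) + c) = -5*sqrt((-3 + 2*c**2) + c) = -5*sqrt(-3 + c + 2*c**2))
H(-11) + f(-4)*124 = 1/(-7 - 11) - 5*sqrt(-3 - 4 + 2*(-4)**2)*124 = 1/(-18) - 5*sqrt(-3 - 4 + 2*16)*124 = -1/18 - 5*sqrt(-3 - 4 + 32)*124 = -1/18 - 5*sqrt(25)*124 = -1/18 - 5*5*124 = -1/18 - 25*124 = -1/18 - 3100 = -55801/18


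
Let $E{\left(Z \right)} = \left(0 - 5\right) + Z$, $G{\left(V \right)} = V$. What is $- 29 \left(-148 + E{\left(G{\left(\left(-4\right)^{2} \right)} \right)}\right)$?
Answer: $3973$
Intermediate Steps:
$E{\left(Z \right)} = -5 + Z$
$- 29 \left(-148 + E{\left(G{\left(\left(-4\right)^{2} \right)} \right)}\right) = - 29 \left(-148 - \left(5 - \left(-4\right)^{2}\right)\right) = - 29 \left(-148 + \left(-5 + 16\right)\right) = - 29 \left(-148 + 11\right) = \left(-29\right) \left(-137\right) = 3973$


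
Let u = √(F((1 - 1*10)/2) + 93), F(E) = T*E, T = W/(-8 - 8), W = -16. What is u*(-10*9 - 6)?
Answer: -48*√354 ≈ -903.11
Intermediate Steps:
T = 1 (T = -16/(-8 - 8) = -16/(-16) = -16*(-1/16) = 1)
F(E) = E (F(E) = 1*E = E)
u = √354/2 (u = √((1 - 1*10)/2 + 93) = √((1 - 10)*(½) + 93) = √(-9*½ + 93) = √(-9/2 + 93) = √(177/2) = √354/2 ≈ 9.4074)
u*(-10*9 - 6) = (√354/2)*(-10*9 - 6) = (√354/2)*(-90 - 6) = (√354/2)*(-96) = -48*√354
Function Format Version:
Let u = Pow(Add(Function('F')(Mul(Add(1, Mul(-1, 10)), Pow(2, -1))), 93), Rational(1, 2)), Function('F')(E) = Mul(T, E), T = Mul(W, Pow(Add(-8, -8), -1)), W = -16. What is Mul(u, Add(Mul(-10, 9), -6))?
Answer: Mul(-48, Pow(354, Rational(1, 2))) ≈ -903.11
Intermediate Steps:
T = 1 (T = Mul(-16, Pow(Add(-8, -8), -1)) = Mul(-16, Pow(-16, -1)) = Mul(-16, Rational(-1, 16)) = 1)
Function('F')(E) = E (Function('F')(E) = Mul(1, E) = E)
u = Mul(Rational(1, 2), Pow(354, Rational(1, 2))) (u = Pow(Add(Mul(Add(1, Mul(-1, 10)), Pow(2, -1)), 93), Rational(1, 2)) = Pow(Add(Mul(Add(1, -10), Rational(1, 2)), 93), Rational(1, 2)) = Pow(Add(Mul(-9, Rational(1, 2)), 93), Rational(1, 2)) = Pow(Add(Rational(-9, 2), 93), Rational(1, 2)) = Pow(Rational(177, 2), Rational(1, 2)) = Mul(Rational(1, 2), Pow(354, Rational(1, 2))) ≈ 9.4074)
Mul(u, Add(Mul(-10, 9), -6)) = Mul(Mul(Rational(1, 2), Pow(354, Rational(1, 2))), Add(Mul(-10, 9), -6)) = Mul(Mul(Rational(1, 2), Pow(354, Rational(1, 2))), Add(-90, -6)) = Mul(Mul(Rational(1, 2), Pow(354, Rational(1, 2))), -96) = Mul(-48, Pow(354, Rational(1, 2)))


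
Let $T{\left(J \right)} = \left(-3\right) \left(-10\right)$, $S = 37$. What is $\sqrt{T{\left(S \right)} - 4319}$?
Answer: $i \sqrt{4289} \approx 65.49 i$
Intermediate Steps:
$T{\left(J \right)} = 30$
$\sqrt{T{\left(S \right)} - 4319} = \sqrt{30 - 4319} = \sqrt{-4289} = i \sqrt{4289}$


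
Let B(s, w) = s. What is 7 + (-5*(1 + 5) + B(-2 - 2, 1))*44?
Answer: -1489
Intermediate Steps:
7 + (-5*(1 + 5) + B(-2 - 2, 1))*44 = 7 + (-5*(1 + 5) + (-2 - 2))*44 = 7 + (-5*6 - 4)*44 = 7 + (-30 - 4)*44 = 7 - 34*44 = 7 - 1496 = -1489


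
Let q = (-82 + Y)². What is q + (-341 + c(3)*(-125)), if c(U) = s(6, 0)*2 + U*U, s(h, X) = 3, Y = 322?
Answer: 55384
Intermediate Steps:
c(U) = 6 + U² (c(U) = 3*2 + U*U = 6 + U²)
q = 57600 (q = (-82 + 322)² = 240² = 57600)
q + (-341 + c(3)*(-125)) = 57600 + (-341 + (6 + 3²)*(-125)) = 57600 + (-341 + (6 + 9)*(-125)) = 57600 + (-341 + 15*(-125)) = 57600 + (-341 - 1875) = 57600 - 2216 = 55384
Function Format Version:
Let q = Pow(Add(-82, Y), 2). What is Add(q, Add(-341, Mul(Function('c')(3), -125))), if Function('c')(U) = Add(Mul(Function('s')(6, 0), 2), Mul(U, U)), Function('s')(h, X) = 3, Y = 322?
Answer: 55384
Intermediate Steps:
Function('c')(U) = Add(6, Pow(U, 2)) (Function('c')(U) = Add(Mul(3, 2), Mul(U, U)) = Add(6, Pow(U, 2)))
q = 57600 (q = Pow(Add(-82, 322), 2) = Pow(240, 2) = 57600)
Add(q, Add(-341, Mul(Function('c')(3), -125))) = Add(57600, Add(-341, Mul(Add(6, Pow(3, 2)), -125))) = Add(57600, Add(-341, Mul(Add(6, 9), -125))) = Add(57600, Add(-341, Mul(15, -125))) = Add(57600, Add(-341, -1875)) = Add(57600, -2216) = 55384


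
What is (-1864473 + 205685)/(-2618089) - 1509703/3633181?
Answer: 2074140227061/9511991211109 ≈ 0.21806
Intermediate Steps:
(-1864473 + 205685)/(-2618089) - 1509703/3633181 = -1658788*(-1/2618089) - 1509703*1/3633181 = 1658788/2618089 - 1509703/3633181 = 2074140227061/9511991211109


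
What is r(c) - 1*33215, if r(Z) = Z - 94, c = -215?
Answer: -33524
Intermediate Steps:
r(Z) = -94 + Z
r(c) - 1*33215 = (-94 - 215) - 1*33215 = -309 - 33215 = -33524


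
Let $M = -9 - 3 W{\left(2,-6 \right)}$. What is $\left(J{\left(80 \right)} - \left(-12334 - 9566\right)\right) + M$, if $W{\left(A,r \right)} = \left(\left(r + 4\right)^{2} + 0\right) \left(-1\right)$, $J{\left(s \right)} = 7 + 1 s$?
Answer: $21990$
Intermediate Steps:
$J{\left(s \right)} = 7 + s$
$W{\left(A,r \right)} = - \left(4 + r\right)^{2}$ ($W{\left(A,r \right)} = \left(\left(4 + r\right)^{2} + 0\right) \left(-1\right) = \left(4 + r\right)^{2} \left(-1\right) = - \left(4 + r\right)^{2}$)
$M = 3$ ($M = -9 - 3 \left(- \left(4 - 6\right)^{2}\right) = -9 - 3 \left(- \left(-2\right)^{2}\right) = -9 - 3 \left(\left(-1\right) 4\right) = -9 - -12 = -9 + 12 = 3$)
$\left(J{\left(80 \right)} - \left(-12334 - 9566\right)\right) + M = \left(\left(7 + 80\right) - \left(-12334 - 9566\right)\right) + 3 = \left(87 - -21900\right) + 3 = \left(87 + 21900\right) + 3 = 21987 + 3 = 21990$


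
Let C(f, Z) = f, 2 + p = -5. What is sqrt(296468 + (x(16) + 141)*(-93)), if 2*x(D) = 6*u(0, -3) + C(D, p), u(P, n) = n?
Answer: 2*sqrt(70862) ≈ 532.40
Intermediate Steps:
p = -7 (p = -2 - 5 = -7)
x(D) = -9 + D/2 (x(D) = (6*(-3) + D)/2 = (-18 + D)/2 = -9 + D/2)
sqrt(296468 + (x(16) + 141)*(-93)) = sqrt(296468 + ((-9 + (1/2)*16) + 141)*(-93)) = sqrt(296468 + ((-9 + 8) + 141)*(-93)) = sqrt(296468 + (-1 + 141)*(-93)) = sqrt(296468 + 140*(-93)) = sqrt(296468 - 13020) = sqrt(283448) = 2*sqrt(70862)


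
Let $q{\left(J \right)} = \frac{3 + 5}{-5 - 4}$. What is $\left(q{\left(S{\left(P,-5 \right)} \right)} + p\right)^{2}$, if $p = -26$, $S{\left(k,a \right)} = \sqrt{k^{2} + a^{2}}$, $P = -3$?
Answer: $\frac{58564}{81} \approx 723.01$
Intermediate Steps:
$S{\left(k,a \right)} = \sqrt{a^{2} + k^{2}}$
$q{\left(J \right)} = - \frac{8}{9}$ ($q{\left(J \right)} = \frac{8}{-9} = 8 \left(- \frac{1}{9}\right) = - \frac{8}{9}$)
$\left(q{\left(S{\left(P,-5 \right)} \right)} + p\right)^{2} = \left(- \frac{8}{9} - 26\right)^{2} = \left(- \frac{242}{9}\right)^{2} = \frac{58564}{81}$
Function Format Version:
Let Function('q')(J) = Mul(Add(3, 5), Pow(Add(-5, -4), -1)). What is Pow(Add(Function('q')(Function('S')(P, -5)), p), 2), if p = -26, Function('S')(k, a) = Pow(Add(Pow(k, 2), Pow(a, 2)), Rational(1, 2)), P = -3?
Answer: Rational(58564, 81) ≈ 723.01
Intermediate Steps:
Function('S')(k, a) = Pow(Add(Pow(a, 2), Pow(k, 2)), Rational(1, 2))
Function('q')(J) = Rational(-8, 9) (Function('q')(J) = Mul(8, Pow(-9, -1)) = Mul(8, Rational(-1, 9)) = Rational(-8, 9))
Pow(Add(Function('q')(Function('S')(P, -5)), p), 2) = Pow(Add(Rational(-8, 9), -26), 2) = Pow(Rational(-242, 9), 2) = Rational(58564, 81)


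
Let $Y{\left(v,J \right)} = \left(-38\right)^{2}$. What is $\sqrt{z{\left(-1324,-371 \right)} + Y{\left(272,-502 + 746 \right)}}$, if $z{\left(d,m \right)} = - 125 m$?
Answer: $\sqrt{47819} \approx 218.68$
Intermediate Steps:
$Y{\left(v,J \right)} = 1444$
$\sqrt{z{\left(-1324,-371 \right)} + Y{\left(272,-502 + 746 \right)}} = \sqrt{\left(-125\right) \left(-371\right) + 1444} = \sqrt{46375 + 1444} = \sqrt{47819}$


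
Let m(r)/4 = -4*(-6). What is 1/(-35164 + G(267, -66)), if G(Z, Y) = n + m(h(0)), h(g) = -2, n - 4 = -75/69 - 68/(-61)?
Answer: -1403/49194753 ≈ -2.8519e-5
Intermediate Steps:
n = 5651/1403 (n = 4 + (-75/69 - 68/(-61)) = 4 + (-75*1/69 - 68*(-1/61)) = 4 + (-25/23 + 68/61) = 4 + 39/1403 = 5651/1403 ≈ 4.0278)
m(r) = 96 (m(r) = 4*(-4*(-6)) = 4*24 = 96)
G(Z, Y) = 140339/1403 (G(Z, Y) = 5651/1403 + 96 = 140339/1403)
1/(-35164 + G(267, -66)) = 1/(-35164 + 140339/1403) = 1/(-49194753/1403) = -1403/49194753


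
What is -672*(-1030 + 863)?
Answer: 112224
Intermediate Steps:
-672*(-1030 + 863) = -672*(-167) = -1*(-112224) = 112224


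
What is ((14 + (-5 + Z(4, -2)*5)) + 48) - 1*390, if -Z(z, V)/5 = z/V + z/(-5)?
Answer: -263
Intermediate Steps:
Z(z, V) = z - 5*z/V (Z(z, V) = -5*(z/V + z/(-5)) = -5*(z/V + z*(-1/5)) = -5*(z/V - z/5) = -5*(-z/5 + z/V) = z - 5*z/V)
((14 + (-5 + Z(4, -2)*5)) + 48) - 1*390 = ((14 + (-5 + (4*(-5 - 2)/(-2))*5)) + 48) - 1*390 = ((14 + (-5 + (4*(-1/2)*(-7))*5)) + 48) - 390 = ((14 + (-5 + 14*5)) + 48) - 390 = ((14 + (-5 + 70)) + 48) - 390 = ((14 + 65) + 48) - 390 = (79 + 48) - 390 = 127 - 390 = -263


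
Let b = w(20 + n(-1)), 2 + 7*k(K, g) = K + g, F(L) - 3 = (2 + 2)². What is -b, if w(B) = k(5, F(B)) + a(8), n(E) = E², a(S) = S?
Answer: -78/7 ≈ -11.143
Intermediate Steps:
F(L) = 19 (F(L) = 3 + (2 + 2)² = 3 + 4² = 3 + 16 = 19)
k(K, g) = -2/7 + K/7 + g/7 (k(K, g) = -2/7 + (K + g)/7 = -2/7 + (K/7 + g/7) = -2/7 + K/7 + g/7)
w(B) = 78/7 (w(B) = (-2/7 + (⅐)*5 + (⅐)*19) + 8 = (-2/7 + 5/7 + 19/7) + 8 = 22/7 + 8 = 78/7)
b = 78/7 ≈ 11.143
-b = -1*78/7 = -78/7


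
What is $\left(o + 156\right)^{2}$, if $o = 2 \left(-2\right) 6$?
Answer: $17424$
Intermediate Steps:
$o = -24$ ($o = \left(-4\right) 6 = -24$)
$\left(o + 156\right)^{2} = \left(-24 + 156\right)^{2} = 132^{2} = 17424$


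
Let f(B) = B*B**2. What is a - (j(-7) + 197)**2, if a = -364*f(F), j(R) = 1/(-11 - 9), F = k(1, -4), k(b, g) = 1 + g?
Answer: -11584521/400 ≈ -28961.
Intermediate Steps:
F = -3 (F = 1 - 4 = -3)
f(B) = B**3
j(R) = -1/20 (j(R) = 1/(-20) = -1/20)
a = 9828 (a = -364*(-3)**3 = -364*(-27) = 9828)
a - (j(-7) + 197)**2 = 9828 - (-1/20 + 197)**2 = 9828 - (3939/20)**2 = 9828 - 1*15515721/400 = 9828 - 15515721/400 = -11584521/400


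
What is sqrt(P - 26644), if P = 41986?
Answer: sqrt(15342) ≈ 123.86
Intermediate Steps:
sqrt(P - 26644) = sqrt(41986 - 26644) = sqrt(15342)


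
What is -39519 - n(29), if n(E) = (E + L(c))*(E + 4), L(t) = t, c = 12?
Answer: -40872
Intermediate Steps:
n(E) = (4 + E)*(12 + E) (n(E) = (E + 12)*(E + 4) = (12 + E)*(4 + E) = (4 + E)*(12 + E))
-39519 - n(29) = -39519 - (48 + 29² + 16*29) = -39519 - (48 + 841 + 464) = -39519 - 1*1353 = -39519 - 1353 = -40872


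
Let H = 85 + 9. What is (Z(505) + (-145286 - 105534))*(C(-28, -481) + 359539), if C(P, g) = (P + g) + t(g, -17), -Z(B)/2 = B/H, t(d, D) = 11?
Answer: -4232750505845/47 ≈ -9.0059e+10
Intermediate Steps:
H = 94
Z(B) = -B/47 (Z(B) = -2*B/94 = -B/47)
C(P, g) = 11 + P + g (C(P, g) = (P + g) + 11 = 11 + P + g)
(Z(505) + (-145286 - 105534))*(C(-28, -481) + 359539) = (-1/47*505 + (-145286 - 105534))*((11 - 28 - 481) + 359539) = (-505/47 - 250820)*(-498 + 359539) = -11789045/47*359041 = -4232750505845/47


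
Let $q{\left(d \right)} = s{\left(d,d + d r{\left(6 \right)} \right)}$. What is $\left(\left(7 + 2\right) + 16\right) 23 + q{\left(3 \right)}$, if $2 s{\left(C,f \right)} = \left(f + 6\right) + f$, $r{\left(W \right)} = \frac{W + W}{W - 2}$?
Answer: $590$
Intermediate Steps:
$r{\left(W \right)} = \frac{2 W}{-2 + W}$
$s{\left(C,f \right)} = 3 + f$ ($s{\left(C,f \right)} = \frac{\left(f + 6\right) + f}{2} = \frac{\left(6 + f\right) + f}{2} = \frac{6 + 2 f}{2} = 3 + f$)
$q{\left(d \right)} = 3 + 4 d$ ($q{\left(d \right)} = 3 + \left(d + d 2 \cdot 6 \frac{1}{-2 + 6}\right) = 3 + \left(d + d 2 \cdot 6 \cdot \frac{1}{4}\right) = 3 + \left(d + d 3\right) = 3 + \left(d + 3 d\right) = 3 + 4 d$)
$\left(\left(7 + 2\right) + 16\right) 23 + q{\left(3 \right)} = \left(\left(7 + 2\right) + 16\right) 23 + \left(3 + 4 \cdot 3\right) = \left(9 + 16\right) 23 + \left(3 + 12\right) = 25 \cdot 23 + 15 = 575 + 15 = 590$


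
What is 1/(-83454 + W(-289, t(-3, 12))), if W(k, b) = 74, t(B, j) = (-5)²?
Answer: -1/83380 ≈ -1.1993e-5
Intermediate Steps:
t(B, j) = 25
1/(-83454 + W(-289, t(-3, 12))) = 1/(-83454 + 74) = 1/(-83380) = -1/83380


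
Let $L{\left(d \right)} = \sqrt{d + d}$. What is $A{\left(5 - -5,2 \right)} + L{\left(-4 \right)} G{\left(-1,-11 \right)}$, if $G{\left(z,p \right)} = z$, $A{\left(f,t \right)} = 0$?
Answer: $- 2 i \sqrt{2} \approx - 2.8284 i$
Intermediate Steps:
$L{\left(d \right)} = \sqrt{2} \sqrt{d}$ ($L{\left(d \right)} = \sqrt{2 d} = \sqrt{2} \sqrt{d}$)
$A{\left(5 - -5,2 \right)} + L{\left(-4 \right)} G{\left(-1,-11 \right)} = 0 + \sqrt{2} \sqrt{-4} \left(-1\right) = 0 + \sqrt{2} \cdot 2 i \left(-1\right) = 0 + 2 i \sqrt{2} \left(-1\right) = 0 - 2 i \sqrt{2} = - 2 i \sqrt{2}$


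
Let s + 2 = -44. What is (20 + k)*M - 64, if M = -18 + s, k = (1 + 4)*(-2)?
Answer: -704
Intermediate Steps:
s = -46 (s = -2 - 44 = -46)
k = -10 (k = 5*(-2) = -10)
M = -64 (M = -18 - 46 = -64)
(20 + k)*M - 64 = (20 - 10)*(-64) - 64 = 10*(-64) - 64 = -640 - 64 = -704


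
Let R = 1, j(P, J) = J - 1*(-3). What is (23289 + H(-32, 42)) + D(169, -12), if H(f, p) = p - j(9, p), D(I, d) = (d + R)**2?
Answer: 23407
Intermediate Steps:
j(P, J) = 3 + J (j(P, J) = J + 3 = 3 + J)
D(I, d) = (1 + d)**2 (D(I, d) = (d + 1)**2 = (1 + d)**2)
H(f, p) = -3 (H(f, p) = p - (3 + p) = p + (-3 - p) = -3)
(23289 + H(-32, 42)) + D(169, -12) = (23289 - 3) + (1 - 12)**2 = 23286 + (-11)**2 = 23286 + 121 = 23407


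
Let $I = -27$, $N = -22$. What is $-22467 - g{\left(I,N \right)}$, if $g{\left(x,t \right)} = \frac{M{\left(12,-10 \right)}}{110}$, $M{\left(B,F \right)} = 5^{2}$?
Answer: $- \frac{494279}{22} \approx -22467.0$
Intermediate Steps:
$M{\left(B,F \right)} = 25$
$g{\left(x,t \right)} = \frac{5}{22}$ ($g{\left(x,t \right)} = \frac{25}{110} = 25 \cdot \frac{1}{110} = \frac{5}{22}$)
$-22467 - g{\left(I,N \right)} = -22467 - \frac{5}{22} = - \frac{494279}{22}$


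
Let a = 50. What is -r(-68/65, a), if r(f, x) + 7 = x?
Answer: -43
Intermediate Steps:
r(f, x) = -7 + x
-r(-68/65, a) = -(-7 + 50) = -1*43 = -43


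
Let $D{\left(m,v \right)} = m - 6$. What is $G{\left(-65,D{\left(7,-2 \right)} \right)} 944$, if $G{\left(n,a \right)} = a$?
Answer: $944$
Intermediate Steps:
$D{\left(m,v \right)} = -6 + m$ ($D{\left(m,v \right)} = m - 6 = -6 + m$)
$G{\left(-65,D{\left(7,-2 \right)} \right)} 944 = \left(-6 + 7\right) 944 = 1 \cdot 944 = 944$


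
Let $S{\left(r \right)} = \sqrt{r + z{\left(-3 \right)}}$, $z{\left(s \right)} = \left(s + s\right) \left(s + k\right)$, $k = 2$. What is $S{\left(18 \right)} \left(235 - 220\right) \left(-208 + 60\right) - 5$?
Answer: $-5 - 4440 \sqrt{6} \approx -10881.0$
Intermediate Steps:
$z{\left(s \right)} = 2 s \left(2 + s\right)$ ($z{\left(s \right)} = \left(s + s\right) \left(s + 2\right) = 2 s \left(2 + s\right)$)
$S{\left(r \right)} = \sqrt{6 + r}$ ($S{\left(r \right)} = \sqrt{r + 2 \left(-3\right) \left(2 - 3\right)} = \sqrt{r + 2 \left(-3\right) \left(-1\right)} = \sqrt{r + 6} = \sqrt{6 + r}$)
$S{\left(18 \right)} \left(235 - 220\right) \left(-208 + 60\right) - 5 = \sqrt{6 + 18} \left(235 - 220\right) \left(-208 + 60\right) - 5 = \sqrt{24} \cdot 15 \left(-148\right) - 5 = 2 \sqrt{6} \left(-2220\right) - 5 = - 4440 \sqrt{6} - 5 = -5 - 4440 \sqrt{6}$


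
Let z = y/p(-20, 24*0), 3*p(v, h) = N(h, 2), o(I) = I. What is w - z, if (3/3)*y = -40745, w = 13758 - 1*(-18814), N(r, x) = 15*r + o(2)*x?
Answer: 252523/4 ≈ 63131.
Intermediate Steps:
N(r, x) = 2*x + 15*r (N(r, x) = 15*r + 2*x = 2*x + 15*r)
w = 32572 (w = 13758 + 18814 = 32572)
y = -40745
p(v, h) = 4/3 + 5*h (p(v, h) = (2*2 + 15*h)/3 = (4 + 15*h)/3 = 4/3 + 5*h)
z = -122235/4 (z = -40745/(4/3 + 5*(24*0)) = -40745/(4/3 + 5*0) = -40745/(4/3 + 0) = -40745/4/3 = -40745*3/4 = -122235/4 ≈ -30559.)
w - z = 32572 - 1*(-122235/4) = 32572 + 122235/4 = 252523/4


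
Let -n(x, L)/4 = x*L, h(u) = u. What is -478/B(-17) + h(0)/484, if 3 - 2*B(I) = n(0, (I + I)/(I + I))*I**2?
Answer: -956/3 ≈ -318.67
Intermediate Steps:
n(x, L) = -4*L*x (n(x, L) = -4*x*L = -4*L*x)
B(I) = 3/2 (B(I) = 3/2 - (-4*(I + I)/(I + I)*0)*I**2/2 = 3/2 - (-4*(2*I)/((2*I))*0)*I**2/2 = 3/2 - (-4*(2*I)*(1/(2*I))*0)*I**2/2 = 3/2 - (-4*1*0)*I**2/2 = 3/2 - 0*I**2 = 3/2 - 1/2*0 = 3/2 + 0 = 3/2)
-478/B(-17) + h(0)/484 = -478/3/2 + 0/484 = -478*2/3 + 0*(1/484) = -956/3 + 0 = -956/3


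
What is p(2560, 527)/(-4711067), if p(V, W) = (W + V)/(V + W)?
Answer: -1/4711067 ≈ -2.1227e-7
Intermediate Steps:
p(V, W) = 1 (p(V, W) = (V + W)/(V + W) = 1)
p(2560, 527)/(-4711067) = 1/(-4711067) = 1*(-1/4711067) = -1/4711067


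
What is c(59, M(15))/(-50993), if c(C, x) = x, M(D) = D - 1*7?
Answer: -8/50993 ≈ -0.00015688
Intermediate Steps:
M(D) = -7 + D (M(D) = D - 7 = -7 + D)
c(59, M(15))/(-50993) = (-7 + 15)/(-50993) = 8*(-1/50993) = -8/50993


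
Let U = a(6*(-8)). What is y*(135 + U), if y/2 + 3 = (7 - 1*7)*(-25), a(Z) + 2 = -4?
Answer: -774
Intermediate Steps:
a(Z) = -6 (a(Z) = -2 - 4 = -6)
U = -6
y = -6 (y = -6 + 2*((7 - 1*7)*(-25)) = -6 + 2*((7 - 7)*(-25)) = -6 + 2*(0*(-25)) = -6 + 2*0 = -6 + 0 = -6)
y*(135 + U) = -6*(135 - 6) = -6*129 = -774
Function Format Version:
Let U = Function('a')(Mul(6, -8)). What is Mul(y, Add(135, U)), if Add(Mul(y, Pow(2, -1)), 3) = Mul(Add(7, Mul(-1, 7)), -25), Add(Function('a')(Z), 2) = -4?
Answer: -774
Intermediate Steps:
Function('a')(Z) = -6 (Function('a')(Z) = Add(-2, -4) = -6)
U = -6
y = -6 (y = Add(-6, Mul(2, Mul(Add(7, Mul(-1, 7)), -25))) = Add(-6, Mul(2, Mul(Add(7, -7), -25))) = Add(-6, Mul(2, Mul(0, -25))) = Add(-6, Mul(2, 0)) = Add(-6, 0) = -6)
Mul(y, Add(135, U)) = Mul(-6, Add(135, -6)) = Mul(-6, 129) = -774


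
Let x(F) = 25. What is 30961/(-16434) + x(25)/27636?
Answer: -142537891/75695004 ≈ -1.8831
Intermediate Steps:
30961/(-16434) + x(25)/27636 = 30961/(-16434) + 25/27636 = 30961*(-1/16434) + 25*(1/27636) = -30961/16434 + 25/27636 = -142537891/75695004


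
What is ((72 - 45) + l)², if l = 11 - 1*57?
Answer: 361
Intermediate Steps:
l = -46 (l = 11 - 57 = -46)
((72 - 45) + l)² = ((72 - 45) - 46)² = (27 - 46)² = (-19)² = 361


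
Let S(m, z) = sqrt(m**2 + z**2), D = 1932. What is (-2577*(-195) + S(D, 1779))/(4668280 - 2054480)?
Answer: 100503/522760 + 3*sqrt(766385)/2613800 ≈ 0.19326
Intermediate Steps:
(-2577*(-195) + S(D, 1779))/(4668280 - 2054480) = (-2577*(-195) + sqrt(1932**2 + 1779**2))/(4668280 - 2054480) = (502515 + sqrt(3732624 + 3164841))/2613800 = (502515 + sqrt(6897465))*(1/2613800) = (502515 + 3*sqrt(766385))*(1/2613800) = 100503/522760 + 3*sqrt(766385)/2613800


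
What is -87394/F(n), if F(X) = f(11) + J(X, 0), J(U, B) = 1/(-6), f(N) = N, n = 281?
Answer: -524364/65 ≈ -8067.1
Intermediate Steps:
J(U, B) = -⅙
F(X) = 65/6 (F(X) = 11 - ⅙ = 65/6)
-87394/F(n) = -87394/65/6 = -87394*6/65 = -524364/65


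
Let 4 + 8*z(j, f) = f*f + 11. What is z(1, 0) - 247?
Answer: -1969/8 ≈ -246.13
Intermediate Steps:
z(j, f) = 7/8 + f**2/8 (z(j, f) = -1/2 + (f*f + 11)/8 = -1/2 + (f**2 + 11)/8 = -1/2 + (11 + f**2)/8 = -1/2 + (11/8 + f**2/8) = 7/8 + f**2/8)
z(1, 0) - 247 = (7/8 + (1/8)*0**2) - 247 = (7/8 + (1/8)*0) - 247 = (7/8 + 0) - 247 = 7/8 - 247 = -1969/8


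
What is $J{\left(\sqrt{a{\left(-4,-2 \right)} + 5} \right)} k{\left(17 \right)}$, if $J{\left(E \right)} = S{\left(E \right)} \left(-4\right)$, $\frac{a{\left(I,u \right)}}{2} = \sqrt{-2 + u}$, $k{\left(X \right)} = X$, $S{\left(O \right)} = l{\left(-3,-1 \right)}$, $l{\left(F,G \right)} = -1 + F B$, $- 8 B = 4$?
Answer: $-34$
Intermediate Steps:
$B = - \frac{1}{2}$ ($B = \left(- \frac{1}{8}\right) 4 = - \frac{1}{2} \approx -0.5$)
$l{\left(F,G \right)} = -1 - \frac{F}{2}$ ($l{\left(F,G \right)} = -1 + F \left(- \frac{1}{2}\right) = -1 - \frac{F}{2}$)
$S{\left(O \right)} = \frac{1}{2}$ ($S{\left(O \right)} = -1 - - \frac{3}{2} = -1 + \frac{3}{2} = \frac{1}{2}$)
$a{\left(I,u \right)} = 2 \sqrt{-2 + u}$
$J{\left(E \right)} = -2$ ($J{\left(E \right)} = \frac{1}{2} \left(-4\right) = -2$)
$J{\left(\sqrt{a{\left(-4,-2 \right)} + 5} \right)} k{\left(17 \right)} = \left(-2\right) 17 = -34$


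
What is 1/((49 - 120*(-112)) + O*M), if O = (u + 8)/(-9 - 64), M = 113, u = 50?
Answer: 73/978143 ≈ 7.4631e-5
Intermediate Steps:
O = -58/73 (O = (50 + 8)/(-9 - 64) = 58/(-73) = 58*(-1/73) = -58/73 ≈ -0.79452)
1/((49 - 120*(-112)) + O*M) = 1/((49 - 120*(-112)) - 58/73*113) = 1/((49 + 13440) - 6554/73) = 1/(13489 - 6554/73) = 1/(978143/73) = 73/978143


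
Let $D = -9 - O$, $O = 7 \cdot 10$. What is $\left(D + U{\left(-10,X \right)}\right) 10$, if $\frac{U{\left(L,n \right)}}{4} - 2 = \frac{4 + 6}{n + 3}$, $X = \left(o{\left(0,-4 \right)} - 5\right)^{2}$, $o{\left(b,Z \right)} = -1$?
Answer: $- \frac{27290}{39} \approx -699.74$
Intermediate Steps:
$O = 70$
$X = 36$ ($X = \left(-1 - 5\right)^{2} = \left(-6\right)^{2} = 36$)
$U{\left(L,n \right)} = 8 + \frac{40}{3 + n}$ ($U{\left(L,n \right)} = 8 + 4 \frac{4 + 6}{n + 3} = 8 + 4 \frac{10}{3 + n} = 8 + \frac{40}{3 + n}$)
$D = -79$ ($D = -9 - 70 = -79$)
$\left(D + U{\left(-10,X \right)}\right) 10 = \left(-79 + \frac{8 \left(8 + 36\right)}{3 + 36}\right) 10 = \left(-79 + 8 \cdot \frac{1}{39} \cdot 44\right) 10 = \left(-79 + \frac{352}{39}\right) 10 = \left(- \frac{2729}{39}\right) 10 = - \frac{27290}{39}$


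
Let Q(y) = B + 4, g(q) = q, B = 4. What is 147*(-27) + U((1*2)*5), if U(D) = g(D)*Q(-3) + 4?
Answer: -3885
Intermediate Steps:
Q(y) = 8 (Q(y) = 4 + 4 = 8)
U(D) = 4 + 8*D (U(D) = D*8 + 4 = 8*D + 4 = 4 + 8*D)
147*(-27) + U((1*2)*5) = 147*(-27) + (4 + 8*((1*2)*5)) = -3969 + (4 + 8*(2*5)) = -3969 + (4 + 8*10) = -3969 + (4 + 80) = -3969 + 84 = -3885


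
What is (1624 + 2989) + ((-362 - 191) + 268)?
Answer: 4328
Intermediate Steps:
(1624 + 2989) + ((-362 - 191) + 268) = 4613 + (-553 + 268) = 4613 - 285 = 4328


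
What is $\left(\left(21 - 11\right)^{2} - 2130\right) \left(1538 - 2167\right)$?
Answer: $1276870$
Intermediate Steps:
$\left(\left(21 - 11\right)^{2} - 2130\right) \left(1538 - 2167\right) = \left(10^{2} - 2130\right) \left(-629\right) = \left(100 - 2130\right) \left(-629\right) = \left(-2030\right) \left(-629\right) = 1276870$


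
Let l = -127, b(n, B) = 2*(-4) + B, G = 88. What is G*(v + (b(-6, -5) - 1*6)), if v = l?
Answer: -12848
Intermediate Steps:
b(n, B) = -8 + B
v = -127
G*(v + (b(-6, -5) - 1*6)) = 88*(-127 + ((-8 - 5) - 1*6)) = 88*(-127 + (-13 - 6)) = 88*(-127 - 19) = 88*(-146) = -12848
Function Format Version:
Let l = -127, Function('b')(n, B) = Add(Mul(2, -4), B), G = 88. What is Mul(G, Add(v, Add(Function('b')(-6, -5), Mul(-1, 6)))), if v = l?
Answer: -12848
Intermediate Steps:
Function('b')(n, B) = Add(-8, B)
v = -127
Mul(G, Add(v, Add(Function('b')(-6, -5), Mul(-1, 6)))) = Mul(88, Add(-127, Add(Add(-8, -5), Mul(-1, 6)))) = Mul(88, Add(-127, Add(-13, -6))) = Mul(88, Add(-127, -19)) = Mul(88, -146) = -12848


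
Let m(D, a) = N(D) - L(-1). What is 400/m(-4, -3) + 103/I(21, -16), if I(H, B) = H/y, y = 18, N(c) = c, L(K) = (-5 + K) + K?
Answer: 4654/21 ≈ 221.62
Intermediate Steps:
L(K) = -5 + 2*K
I(H, B) = H/18
m(D, a) = 7 + D (m(D, a) = D - (-5 + 2*(-1)) = D - (-5 - 2) = D - 1*(-7) = D + 7 = 7 + D)
400/m(-4, -3) + 103/I(21, -16) = 400/(7 - 4) + 103/(((1/18)*21)) = 400/3 + 103/(7/6) = 400*(1/3) + 103*(6/7) = 400/3 + 618/7 = 4654/21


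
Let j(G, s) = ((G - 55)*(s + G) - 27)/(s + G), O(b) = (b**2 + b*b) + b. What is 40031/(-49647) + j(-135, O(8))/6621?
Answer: -91939550/109570929 ≈ -0.83909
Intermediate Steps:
O(b) = b + 2*b**2 (O(b) = (b**2 + b**2) + b = 2*b**2 + b = b + 2*b**2)
j(G, s) = (-27 + (-55 + G)*(G + s))/(G + s) (j(G, s) = ((-55 + G)*(G + s) - 27)/(G + s) = (-27 + (-55 + G)*(G + s))/(G + s))
40031/(-49647) + j(-135, O(8))/6621 = 40031/(-49647) + ((-27 + (-135)**2 - 55*(-135) - 440*(1 + 2*8) - 1080*(1 + 2*8))/(-135 + 8*(1 + 2*8)))/6621 = 40031*(-1/49647) + ((-27 + 18225 + 7425 - 440*(1 + 16) - 1080*(1 + 16))/(-135 + 8*(1 + 16)))*(1/6621) = -40031/49647 + ((-27 + 18225 + 7425 - 440*17 - 1080*17)/(-135 + 8*17))*(1/6621) = -40031/49647 + ((-27 + 18225 + 7425 - 55*136 - 135*136)/(-135 + 136))*(1/6621) = -40031/49647 + ((-27 + 18225 + 7425 - 7480 - 18360)/1)*(1/6621) = -40031/49647 + (1*(-217))*(1/6621) = -40031/49647 - 217*1/6621 = -40031/49647 - 217/6621 = -91939550/109570929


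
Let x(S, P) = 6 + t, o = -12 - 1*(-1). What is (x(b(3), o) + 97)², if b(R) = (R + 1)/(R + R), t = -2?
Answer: 10201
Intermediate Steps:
b(R) = (1 + R)/(2*R) (b(R) = (1 + R)/((2*R)) = (1 + R)*(1/(2*R)) = (1 + R)/(2*R))
o = -11 (o = -12 + 1 = -11)
x(S, P) = 4 (x(S, P) = 6 - 2 = 4)
(x(b(3), o) + 97)² = (4 + 97)² = 101² = 10201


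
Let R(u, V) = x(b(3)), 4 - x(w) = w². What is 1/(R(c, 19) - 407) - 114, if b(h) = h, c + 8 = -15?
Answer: -46969/412 ≈ -114.00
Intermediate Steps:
c = -23 (c = -8 - 15 = -23)
x(w) = 4 - w²
R(u, V) = -5 (R(u, V) = 4 - 1*3² = 4 - 1*9 = 4 - 9 = -5)
1/(R(c, 19) - 407) - 114 = 1/(-5 - 407) - 114 = 1/(-412) - 114 = -1/412 - 114 = -46969/412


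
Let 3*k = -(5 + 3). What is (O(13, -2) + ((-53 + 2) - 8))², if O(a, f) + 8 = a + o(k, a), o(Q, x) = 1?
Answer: 2809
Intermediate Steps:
k = -8/3 (k = (-(5 + 3))/3 = (-1*8)/3 = (⅓)*(-8) = -8/3 ≈ -2.6667)
O(a, f) = -7 + a (O(a, f) = -8 + (a + 1) = -8 + (1 + a) = -7 + a)
(O(13, -2) + ((-53 + 2) - 8))² = ((-7 + 13) + ((-53 + 2) - 8))² = (6 + (-51 - 8))² = (6 - 59)² = (-53)² = 2809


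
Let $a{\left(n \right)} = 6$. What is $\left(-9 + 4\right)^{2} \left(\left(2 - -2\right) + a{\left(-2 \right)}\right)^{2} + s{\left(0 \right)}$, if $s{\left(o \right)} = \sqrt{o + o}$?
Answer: $2500$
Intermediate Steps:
$s{\left(o \right)} = \sqrt{2} \sqrt{o}$ ($s{\left(o \right)} = \sqrt{2 o} = \sqrt{2} \sqrt{o}$)
$\left(-9 + 4\right)^{2} \left(\left(2 - -2\right) + a{\left(-2 \right)}\right)^{2} + s{\left(0 \right)} = \left(-9 + 4\right)^{2} \left(\left(2 - -2\right) + 6\right)^{2} + \sqrt{2} \sqrt{0} = \left(-5\right)^{2} \left(\left(2 + 2\right) + 6\right)^{2} + \sqrt{2} \cdot 0 = 25 \left(4 + 6\right)^{2} + 0 = 25 \cdot 10^{2} + 0 = 25 \cdot 100 + 0 = 2500 + 0 = 2500$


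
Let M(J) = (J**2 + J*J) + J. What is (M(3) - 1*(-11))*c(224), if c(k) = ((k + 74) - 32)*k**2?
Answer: 427098112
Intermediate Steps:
M(J) = J + 2*J**2 (M(J) = (J**2 + J**2) + J = 2*J**2 + J = J + 2*J**2)
c(k) = k**2*(42 + k) (c(k) = ((74 + k) - 32)*k**2 = (42 + k)*k**2 = k**2*(42 + k))
(M(3) - 1*(-11))*c(224) = (3*(1 + 2*3) - 1*(-11))*(224**2*(42 + 224)) = (3*(1 + 6) + 11)*(50176*266) = (3*7 + 11)*13346816 = (21 + 11)*13346816 = 32*13346816 = 427098112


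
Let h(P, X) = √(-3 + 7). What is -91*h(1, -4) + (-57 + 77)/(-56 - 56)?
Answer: -5101/28 ≈ -182.18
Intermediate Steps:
h(P, X) = 2 (h(P, X) = √4 = 2)
-91*h(1, -4) + (-57 + 77)/(-56 - 56) = -91*2 + (-57 + 77)/(-56 - 56) = -182 + 20/(-112) = -182 + 20*(-1/112) = -182 - 5/28 = -5101/28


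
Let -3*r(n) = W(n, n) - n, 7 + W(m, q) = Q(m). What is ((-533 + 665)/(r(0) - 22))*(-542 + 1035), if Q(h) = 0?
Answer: -195228/59 ≈ -3308.9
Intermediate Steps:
W(m, q) = -7 (W(m, q) = -7 + 0 = -7)
r(n) = 7/3 + n/3 (r(n) = -(-7 - n)/3 = 7/3 + n/3)
((-533 + 665)/(r(0) - 22))*(-542 + 1035) = ((-533 + 665)/((7/3 + (1/3)*0) - 22))*(-542 + 1035) = (132/((7/3 + 0) - 22))*493 = (132/(7/3 - 22))*493 = (132/(-59/3))*493 = (132*(-3/59))*493 = -396/59*493 = -195228/59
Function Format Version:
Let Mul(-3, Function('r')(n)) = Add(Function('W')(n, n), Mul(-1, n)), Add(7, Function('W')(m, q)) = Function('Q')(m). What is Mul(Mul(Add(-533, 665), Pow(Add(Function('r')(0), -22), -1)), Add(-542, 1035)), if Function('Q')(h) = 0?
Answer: Rational(-195228, 59) ≈ -3308.9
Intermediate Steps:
Function('W')(m, q) = -7 (Function('W')(m, q) = Add(-7, 0) = -7)
Function('r')(n) = Add(Rational(7, 3), Mul(Rational(1, 3), n)) (Function('r')(n) = Mul(Rational(-1, 3), Add(-7, Mul(-1, n))) = Add(Rational(7, 3), Mul(Rational(1, 3), n)))
Mul(Mul(Add(-533, 665), Pow(Add(Function('r')(0), -22), -1)), Add(-542, 1035)) = Mul(Mul(Add(-533, 665), Pow(Add(Add(Rational(7, 3), Mul(Rational(1, 3), 0)), -22), -1)), Add(-542, 1035)) = Mul(Mul(132, Pow(Add(Add(Rational(7, 3), 0), -22), -1)), 493) = Mul(Mul(132, Pow(Add(Rational(7, 3), -22), -1)), 493) = Mul(Mul(132, Pow(Rational(-59, 3), -1)), 493) = Mul(Mul(132, Rational(-3, 59)), 493) = Mul(Rational(-396, 59), 493) = Rational(-195228, 59)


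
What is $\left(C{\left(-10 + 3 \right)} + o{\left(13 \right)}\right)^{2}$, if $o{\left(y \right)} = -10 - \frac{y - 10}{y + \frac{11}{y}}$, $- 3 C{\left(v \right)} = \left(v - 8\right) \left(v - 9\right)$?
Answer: $\frac{29300569}{3600} \approx 8139.0$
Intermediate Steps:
$C{\left(v \right)} = - \frac{\left(-9 + v\right) \left(-8 + v\right)}{3}$ ($C{\left(v \right)} = - \frac{\left(v - 8\right) \left(v - 9\right)}{3} = - \frac{\left(-8 + v\right) \left(-9 + v\right)}{3} = - \frac{\left(-9 + v\right) \left(-8 + v\right)}{3}$)
$o{\left(y \right)} = -10 - \frac{-10 + y}{y + \frac{11}{y}}$
$\left(C{\left(-10 + 3 \right)} + o{\left(13 \right)}\right)^{2} = \left(\left(-24 - \frac{\left(-10 + 3\right)^{2}}{3} + \frac{17 \left(-10 + 3\right)}{3}\right) + \frac{-110 - 11 \cdot 13^{2} + 10 \cdot 13}{11 + 13^{2}}\right)^{2} = \left(\left(-24 - \frac{\left(-7\right)^{2}}{3} + \frac{17}{3} \left(-7\right)\right) + \frac{-110 - 1859 + 130}{11 + 169}\right)^{2} = \left(\left(-24 - \frac{49}{3} - \frac{119}{3}\right) + \frac{-110 - 1859 + 130}{180}\right)^{2} = \left(\left(-24 - \frac{49}{3} - \frac{119}{3}\right) + \frac{1}{180} \left(-1839\right)\right)^{2} = \left(-80 - \frac{613}{60}\right)^{2} = \left(- \frac{5413}{60}\right)^{2} = \frac{29300569}{3600}$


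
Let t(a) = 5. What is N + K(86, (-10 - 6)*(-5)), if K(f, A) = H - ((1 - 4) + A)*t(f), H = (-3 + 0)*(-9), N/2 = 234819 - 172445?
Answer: 124390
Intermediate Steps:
N = 124748 (N = 2*(234819 - 172445) = 2*62374 = 124748)
H = 27 (H = -3*(-9) = 27)
K(f, A) = 42 - 5*A (K(f, A) = 27 - ((1 - 4) + A)*5 = 27 - (-3 + A)*5 = 27 - (-15 + 5*A) = 27 + (15 - 5*A) = 42 - 5*A)
N + K(86, (-10 - 6)*(-5)) = 124748 + (42 - 5*(-10 - 6)*(-5)) = 124748 + (42 - (-80)*(-5)) = 124748 + (42 - 5*80) = 124748 + (42 - 400) = 124748 - 358 = 124390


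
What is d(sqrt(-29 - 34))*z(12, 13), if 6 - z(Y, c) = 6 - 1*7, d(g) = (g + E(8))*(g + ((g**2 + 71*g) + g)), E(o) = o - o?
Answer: -32193 - 1323*I*sqrt(7) ≈ -32193.0 - 3500.3*I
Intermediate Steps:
E(o) = 0
d(g) = g*(g**2 + 73*g) (d(g) = (g + 0)*(g + ((g**2 + 71*g) + g)) = g*(g + (g**2 + 72*g)) = g*(g**2 + 73*g))
z(Y, c) = 7 (z(Y, c) = 6 - (6 - 1*7) = 6 - (6 - 7) = 6 - 1*(-1) = 6 + 1 = 7)
d(sqrt(-29 - 34))*z(12, 13) = ((sqrt(-29 - 34))**2*(73 + sqrt(-29 - 34)))*7 = ((sqrt(-63))**2*(73 + sqrt(-63)))*7 = ((3*I*sqrt(7))**2*(73 + 3*I*sqrt(7)))*7 = -63*(73 + 3*I*sqrt(7))*7 = (-4599 - 189*I*sqrt(7))*7 = -32193 - 1323*I*sqrt(7)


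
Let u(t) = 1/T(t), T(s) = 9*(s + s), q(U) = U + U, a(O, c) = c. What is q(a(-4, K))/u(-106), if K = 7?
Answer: -26712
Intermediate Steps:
q(U) = 2*U
T(s) = 18*s (T(s) = 9*(2*s) = 18*s)
u(t) = 1/(18*t)
q(a(-4, K))/u(-106) = (2*7)/(((1/18)/(-106))) = 14/(((1/18)*(-1/106))) = 14/(-1/1908) = 14*(-1908) = -26712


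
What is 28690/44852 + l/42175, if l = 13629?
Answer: 130092047/135116650 ≈ 0.96281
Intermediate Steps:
28690/44852 + l/42175 = 28690/44852 + 13629/42175 = 28690*(1/44852) + 13629*(1/42175) = 14345/22426 + 1947/6025 = 130092047/135116650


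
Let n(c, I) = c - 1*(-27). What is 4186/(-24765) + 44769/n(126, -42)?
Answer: 3156877/10795 ≈ 292.44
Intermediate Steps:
n(c, I) = 27 + c (n(c, I) = c + 27 = 27 + c)
4186/(-24765) + 44769/n(126, -42) = 4186/(-24765) + 44769/(27 + 126) = 4186*(-1/24765) + 44769/153 = -322/1905 + 44769*(1/153) = -322/1905 + 14923/51 = 3156877/10795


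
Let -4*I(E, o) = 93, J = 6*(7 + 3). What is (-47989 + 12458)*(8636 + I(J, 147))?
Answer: -1224078481/4 ≈ -3.0602e+8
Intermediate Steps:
J = 60 (J = 6*10 = 60)
I(E, o) = -93/4 (I(E, o) = -¼*93 = -93/4)
(-47989 + 12458)*(8636 + I(J, 147)) = (-47989 + 12458)*(8636 - 93/4) = -35531*34451/4 = -1224078481/4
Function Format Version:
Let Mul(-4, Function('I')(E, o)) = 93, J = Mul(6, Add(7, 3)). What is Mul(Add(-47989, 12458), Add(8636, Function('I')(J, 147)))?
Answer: Rational(-1224078481, 4) ≈ -3.0602e+8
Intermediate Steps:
J = 60 (J = Mul(6, 10) = 60)
Function('I')(E, o) = Rational(-93, 4) (Function('I')(E, o) = Mul(Rational(-1, 4), 93) = Rational(-93, 4))
Mul(Add(-47989, 12458), Add(8636, Function('I')(J, 147))) = Mul(Add(-47989, 12458), Add(8636, Rational(-93, 4))) = Mul(-35531, Rational(34451, 4)) = Rational(-1224078481, 4)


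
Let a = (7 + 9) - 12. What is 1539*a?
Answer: 6156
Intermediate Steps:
a = 4 (a = 16 - 12 = 4)
1539*a = 1539*4 = 6156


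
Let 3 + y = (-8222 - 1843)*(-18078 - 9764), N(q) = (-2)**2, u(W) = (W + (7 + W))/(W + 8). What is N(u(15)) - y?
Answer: -280229723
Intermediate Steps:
u(W) = (7 + 2*W)/(8 + W)
N(q) = 4
y = 280229727 (y = -3 + (-8222 - 1843)*(-18078 - 9764) = -3 - 10065*(-27842) = -3 + 280229730 = 280229727)
N(u(15)) - y = 4 - 1*280229727 = 4 - 280229727 = -280229723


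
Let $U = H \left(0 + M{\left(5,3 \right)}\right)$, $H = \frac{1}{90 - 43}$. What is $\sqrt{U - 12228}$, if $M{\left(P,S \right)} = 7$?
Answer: $\frac{i \sqrt{27011323}}{47} \approx 110.58 i$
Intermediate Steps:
$H = \frac{1}{47} \approx 0.021277$
$U = \frac{7}{47}$ ($U = \frac{0 + 7}{47} = \frac{1}{47} \cdot 7 = \frac{7}{47} \approx 0.14894$)
$\sqrt{U - 12228} = \sqrt{\frac{7}{47} - 12228} = \sqrt{- \frac{574709}{47}} = \frac{i \sqrt{27011323}}{47}$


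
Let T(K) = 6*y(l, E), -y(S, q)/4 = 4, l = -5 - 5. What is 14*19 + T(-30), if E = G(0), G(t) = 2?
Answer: 170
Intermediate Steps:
l = -10
E = 2
y(S, q) = -16 (y(S, q) = -4*4 = -16)
T(K) = -96 (T(K) = 6*(-16) = -96)
14*19 + T(-30) = 14*19 - 96 = 266 - 96 = 170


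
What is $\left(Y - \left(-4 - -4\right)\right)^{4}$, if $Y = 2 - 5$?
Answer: $81$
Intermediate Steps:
$Y = -3$ ($Y = 2 - 5 = -3$)
$\left(Y - \left(-4 - -4\right)\right)^{4} = \left(-3 - \left(-4 - -4\right)\right)^{4} = \left(-3 - \left(-4 + 4\right)\right)^{4} = \left(-3 - 0\right)^{4} = \left(-3 + 0\right)^{4} = \left(-3\right)^{4} = 81$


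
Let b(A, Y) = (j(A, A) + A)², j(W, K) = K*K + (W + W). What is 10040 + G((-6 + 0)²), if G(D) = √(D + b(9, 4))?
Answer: 10040 + 30*√13 ≈ 10148.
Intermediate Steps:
j(W, K) = K² + 2*W
b(A, Y) = (A² + 3*A)² (b(A, Y) = ((A² + 2*A) + A)² = (A² + 3*A)²)
G(D) = √(11664 + D) (G(D) = √(D + 9²*(3 + 9)²) = √(D + 81*12²) = √(D + 81*144) = √(D + 11664) = √(11664 + D))
10040 + G((-6 + 0)²) = 10040 + √(11664 + (-6 + 0)²) = 10040 + √(11664 + (-6)²) = 10040 + √(11664 + 36) = 10040 + √11700 = 10040 + 30*√13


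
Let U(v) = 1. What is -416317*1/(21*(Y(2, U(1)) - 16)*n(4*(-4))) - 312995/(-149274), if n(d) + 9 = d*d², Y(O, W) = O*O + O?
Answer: 17306002991/10723470975 ≈ 1.6138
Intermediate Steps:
Y(O, W) = O + O² (Y(O, W) = O² + O = O + O²)
n(d) = -9 + d³ (n(d) = -9 + d*d² = -9 + d³)
-416317*1/(21*(Y(2, U(1)) - 16)*n(4*(-4))) - 312995/(-149274) = -416317*1/(21*(-9 + (4*(-4))³)*(2*(1 + 2) - 16)) - 312995/(-149274) = -416317*1/(21*(-9 + (-16)³)*(2*3 - 16)) - 312995*(-1/149274) = -416317*1/(21*(-9 - 4096)*(6 - 16)) + 312995/149274 = -416317/((-(-41050)*21)) + 312995/149274 = -416317/((-4105*(-210))) + 312995/149274 = -416317/862050 + 312995/149274 = 17306002991/10723470975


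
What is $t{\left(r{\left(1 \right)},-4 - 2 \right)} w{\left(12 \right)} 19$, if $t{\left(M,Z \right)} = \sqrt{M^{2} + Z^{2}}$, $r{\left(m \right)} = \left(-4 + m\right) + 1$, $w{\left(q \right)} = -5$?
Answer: $- 190 \sqrt{10} \approx -600.83$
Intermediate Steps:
$r{\left(m \right)} = -3 + m$
$t{\left(r{\left(1 \right)},-4 - 2 \right)} w{\left(12 \right)} 19 = \sqrt{\left(-3 + 1\right)^{2} + \left(-4 - 2\right)^{2}} \left(-5\right) 19 = \sqrt{\left(-2\right)^{2} + \left(-6\right)^{2}} \left(-5\right) 19 = \sqrt{4 + 36} \left(-5\right) 19 = \sqrt{40} \left(-5\right) 19 = 2 \sqrt{10} \left(-5\right) 19 = - 10 \sqrt{10} \cdot 19 = - 190 \sqrt{10}$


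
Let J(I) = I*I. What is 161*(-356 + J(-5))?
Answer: -53291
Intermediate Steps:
J(I) = I**2
161*(-356 + J(-5)) = 161*(-356 + (-5)**2) = 161*(-356 + 25) = 161*(-331) = -53291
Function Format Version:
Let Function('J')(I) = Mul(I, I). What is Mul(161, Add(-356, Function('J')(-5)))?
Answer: -53291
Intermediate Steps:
Function('J')(I) = Pow(I, 2)
Mul(161, Add(-356, Function('J')(-5))) = Mul(161, Add(-356, Pow(-5, 2))) = Mul(161, Add(-356, 25)) = Mul(161, -331) = -53291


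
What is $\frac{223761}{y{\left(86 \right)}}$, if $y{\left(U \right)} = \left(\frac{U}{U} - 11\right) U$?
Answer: $- \frac{223761}{860} \approx -260.19$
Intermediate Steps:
$y{\left(U \right)} = - 10 U$ ($y{\left(U \right)} = \left(1 - 11\right) U = - 10 U$)
$\frac{223761}{y{\left(86 \right)}} = \frac{223761}{\left(-10\right) 86} = \frac{223761}{-860} = 223761 \left(- \frac{1}{860}\right) = - \frac{223761}{860}$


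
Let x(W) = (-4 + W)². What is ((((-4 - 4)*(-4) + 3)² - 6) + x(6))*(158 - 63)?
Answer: 116185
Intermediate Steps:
((((-4 - 4)*(-4) + 3)² - 6) + x(6))*(158 - 63) = ((((-4 - 4)*(-4) + 3)² - 6) + (-4 + 6)²)*(158 - 63) = (((-8*(-4) + 3)² - 6) + 2²)*95 = (((32 + 3)² - 6) + 4)*95 = ((35² - 6) + 4)*95 = ((1225 - 6) + 4)*95 = (1219 + 4)*95 = 1223*95 = 116185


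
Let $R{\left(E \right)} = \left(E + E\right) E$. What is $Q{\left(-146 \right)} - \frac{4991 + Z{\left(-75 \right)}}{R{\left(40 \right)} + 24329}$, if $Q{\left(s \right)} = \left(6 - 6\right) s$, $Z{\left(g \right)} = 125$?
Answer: $- \frac{5116}{27529} \approx -0.18584$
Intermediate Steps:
$R{\left(E \right)} = 2 E^{2}$ ($R{\left(E \right)} = 2 E E = 2 E^{2}$)
$Q{\left(s \right)} = 0$ ($Q{\left(s \right)} = 0 s = 0$)
$Q{\left(-146 \right)} - \frac{4991 + Z{\left(-75 \right)}}{R{\left(40 \right)} + 24329} = 0 - \frac{4991 + 125}{2 \cdot 40^{2} + 24329} = 0 - \frac{5116}{2 \cdot 1600 + 24329} = 0 - \frac{5116}{3200 + 24329} = 0 - \frac{5116}{27529} = - \frac{5116}{27529}$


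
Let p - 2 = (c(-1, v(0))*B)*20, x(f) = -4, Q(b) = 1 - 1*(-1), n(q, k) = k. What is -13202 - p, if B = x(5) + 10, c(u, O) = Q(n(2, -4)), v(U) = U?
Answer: -13444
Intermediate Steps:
Q(b) = 2 (Q(b) = 1 + 1 = 2)
c(u, O) = 2
B = 6 (B = -4 + 10 = 6)
p = 242 (p = 2 + (2*6)*20 = 2 + 12*20 = 2 + 240 = 242)
-13202 - p = -13202 - 1*242 = -13202 - 242 = -13444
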